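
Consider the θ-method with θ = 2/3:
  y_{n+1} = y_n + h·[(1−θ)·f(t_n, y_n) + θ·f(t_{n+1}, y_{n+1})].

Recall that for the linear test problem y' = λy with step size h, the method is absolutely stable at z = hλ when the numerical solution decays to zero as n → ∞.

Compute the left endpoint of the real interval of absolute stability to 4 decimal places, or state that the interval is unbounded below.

Set f=λy, z=hλ:
  y_{n+1} = y_n + z·[1/3·y_n + 2/3·y_{n+1}] ⇒ (1 − 2/3z)y_{n+1} = (1 + 1/3z)y_n
  R(z) = (1 + 1/3z)/(1 − 2/3z).

Need |R(x)|<1, x<0.
x=-1.68: |R|=0.2075
x=-2: |R|=0.1429
x=-10: |R|=0.3043
x=-100: |R|=0.4778
θ=2/3≥1/2 ⇒ |1+1/3x|<|1−2/3x| ∀x<0 ⇒ interval (−∞,0).

interval (−∞, 0).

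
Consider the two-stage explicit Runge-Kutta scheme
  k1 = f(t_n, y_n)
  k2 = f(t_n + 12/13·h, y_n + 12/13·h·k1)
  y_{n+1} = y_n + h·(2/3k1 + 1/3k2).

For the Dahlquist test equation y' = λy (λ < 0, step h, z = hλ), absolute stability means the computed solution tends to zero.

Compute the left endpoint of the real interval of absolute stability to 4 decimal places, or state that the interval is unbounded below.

With y'=λy (z=hλ):
  k1=λy_n ⇒ h·k1=z·y_n;  k2=λ(1+12/13z)y_n ⇒ h·k2=z(1+12/13z)y_n
  y_{n+1}/y_n = 1 + 2/3z + 1/3z(1+12/13z) = 1 + z + 4/13z²
  so R(z) = 1 + z + 4/13z².

Need |R(x)|<1, x<0.
x=-0.97: |R|=0.3195
R=1: x+4/13x²=0 ⇒ x=−13/4=-3.2500; min R=1−1/(4·4/13)=0.1875>−1
Confirm numerically:
  x=-3.159: |R|=0.91155 <1
  x=-2.845: |R|=0.64547 <1
  x=-2.579: |R|=0.46754 <1
  x=-1.576: |R|=0.18824 <1
  x=-3.819: |R|=1.66862 >1
  x=-3.786: |R|=1.62440 >1
  x=-3.306: |R|=1.05696 >1
So |R|<1 on (-3.2500, 0).

z* = -3.2500.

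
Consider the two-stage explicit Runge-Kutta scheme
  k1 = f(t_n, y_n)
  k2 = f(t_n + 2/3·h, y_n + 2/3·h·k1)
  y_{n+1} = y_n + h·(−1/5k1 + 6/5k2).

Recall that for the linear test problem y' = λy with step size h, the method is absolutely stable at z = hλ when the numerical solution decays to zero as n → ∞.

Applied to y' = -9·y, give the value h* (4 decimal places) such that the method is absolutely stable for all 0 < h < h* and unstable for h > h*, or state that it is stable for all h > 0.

Set f=λy, z=hλ:
  k1=λy_n ⇒ h·k1=z·y_n;  k2=λ(1+2/3z)y_n ⇒ h·k2=z(1+2/3z)y_n
  y_{n+1}/y_n = 1 − 1/5z + 6/5z(1+2/3z) = 1 + z + 4/5z²
  R(z) = 1 + z + 4/5z².

Boundary: |R(x)|=1, x<0.
x=-0.95: |R|=0.7720
R=1: x+4/5x²=0 ⇒ x=−5/4=-1.2500; min R=1−1/(4·4/5)=0.6875>−1
Confirm numerically:
  x=-1.036: |R|=0.82264 <1
  x=-0.853: |R|=0.72909 <1
  x=-0.527: |R|=0.69518 <1
  x=-1.817: |R|=1.82419 >1
  x=-1.318: |R|=1.07170 >1
Interval (-1.2500, 0).

(-1.2500,0); λ=-9 ⇒ h* = (5/4)/9 = 0.1389.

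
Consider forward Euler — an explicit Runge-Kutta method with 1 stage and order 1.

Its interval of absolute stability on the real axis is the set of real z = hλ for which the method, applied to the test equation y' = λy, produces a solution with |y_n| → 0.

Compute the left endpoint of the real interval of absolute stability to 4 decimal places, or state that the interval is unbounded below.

On y'=λy, z=hλ:
  order 1, 1-stage ⇒ R(z)=1+z
  (e.g. R(-0.71)=0.29000, |R|=0.29000)

Find x<0 with |R(x)|<1.
x=-0.71: |R|=0.2900
|R(-1.07)|=0.0700 |R(-0.85)|=0.1500
Bisect:
  x_lo=-2.6724 |R|=1.6724  x_hi=-0.1967 |R|=0.8033
  mid=-1.43455 |R|=0.43455 →hi
  mid=-2.05350 |R|=1.05350 →lo
  mid=-1.74402 |R|=0.74402 →hi
  mid=-1.89876 |R|=0.89876 →hi
  mid=-1.97613 |R|=0.97613 →hi
  mid=-2.01481 |R|=1.01481 →lo
  mid=-1.99547 |R|=0.99547 →hi
  mid=-2.00514 |R|=1.00514 →lo
  mid=-2.00031 |R|=1.00031 →lo
  mid=-1.99789 |R|=0.99789 →hi
  ...
  [-2.00000,-1.99985] ⇒ x*=-2.0000
So |R|<1 on (-2.0000, 0).

left endpoint -2.0000.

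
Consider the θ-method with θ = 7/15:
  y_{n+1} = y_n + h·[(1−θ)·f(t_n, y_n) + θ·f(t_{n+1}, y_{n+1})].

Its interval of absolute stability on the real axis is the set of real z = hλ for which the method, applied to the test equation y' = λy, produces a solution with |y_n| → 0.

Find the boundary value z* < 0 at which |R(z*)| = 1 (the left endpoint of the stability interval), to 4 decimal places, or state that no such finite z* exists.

With y'=λy (z=hλ):
  y_{n+1} = y_n + z·[8/15·y_n + 7/15·y_{n+1}] ⇒ (1 − 7/15z)y_{n+1} = (1 + 8/15z)y_n
  R(z) = (1 + 8/15z)/(1 − 7/15z).

Boundary: |R(x)|=1, x<0.
x=-0.82: |R|=0.4069
R=−1: 1+8/15x = −1+7/15x ⇒ -1/15x=2 ⇒ x=2/(-1/15)=-30.0000
Confirm numerically:
  x=-29.957: |R|=0.99981 <1
  x=-28.784: |R|=0.99438 <1
  x=-16.158: |R|=0.89195 <1
  x=-14.856: |R|=0.87273 <1
  x=-30.596: |R|=1.00260 >1
  x=-30.231: |R|=1.00102 >1
  x=-30.089: |R|=1.00039 >1
Stable set (-30.0000, 0).

z* = -30.0000.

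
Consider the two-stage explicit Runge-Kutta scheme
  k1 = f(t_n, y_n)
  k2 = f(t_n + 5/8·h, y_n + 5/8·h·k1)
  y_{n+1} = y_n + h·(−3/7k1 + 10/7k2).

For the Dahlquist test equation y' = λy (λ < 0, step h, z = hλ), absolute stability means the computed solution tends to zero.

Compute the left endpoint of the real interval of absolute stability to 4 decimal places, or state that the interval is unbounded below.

Set f=λy, z=hλ:
  k1=λy_n ⇒ h·k1=z·y_n;  k2=λ(1+5/8z)y_n ⇒ h·k2=z(1+5/8z)y_n
  y_{n+1}/y_n = 1 − 3/7z + 10/7z(1+5/8z) = 1 + z + 25/28z²
  ⇒ R(z) = 1 + z + 25/28z².

Need |R(x)|<1, x<0.
x=-0.38: |R|=0.7489
R=1: x+25/28x²=0 ⇒ x=−28/25=-1.1200; min R=1−1/(4·25/28)=0.7200>−1
Confirm numerically:
  x=-1.032: |R|=0.91891 <1
  x=-0.570: |R|=0.72009 <1
  x=-0.545: |R|=0.72020 <1
  x=-1.670: |R|=1.82009 >1
  x=-1.569: |R|=1.62900 >1
  x=-1.312: |R|=1.22491 >1
Interval (-1.1200, 0).

left endpoint -1.1200.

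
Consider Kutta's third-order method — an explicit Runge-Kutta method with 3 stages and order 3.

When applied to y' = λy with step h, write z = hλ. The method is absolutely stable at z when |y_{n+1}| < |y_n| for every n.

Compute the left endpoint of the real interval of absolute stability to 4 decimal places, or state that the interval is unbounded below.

z* = -2.5127.

With y'=λy (z=hλ):
  order 3, 3-stage ⇒ R(z)=1+z+z^2/2+z^3/6
  (e.g. R(-0.94)=0.36337, |R|=0.36337)

Solve |R(x)|<1 on ℝ⁻.
x=-0.94: |R|=0.3634
|R(-2.73)|=1.3946 |R(-1.49)|=0.0687 |R(-0.9)|=0.3835
Bisect:
  x_lo=-3.0641 |R|=2.1644  x_hi=-0.3730 |R|=0.6879
  mid=-1.71854 |R|=0.08777 →hi
  mid=-2.39132 |R|=0.81120 →hi
  mid=-2.72771 |R|=1.39005 →lo
  mid=-2.55951 |R|=1.07857 →lo
  mid=-2.47542 |R|=0.93967 →hi
  mid=-2.51746 |R|=1.00778 →lo
  mid=-2.49644 |R|=0.97339 →hi
  ...
  [-2.51286,-2.51270] ⇒ x*=-2.5127
Interval (-2.5127, 0).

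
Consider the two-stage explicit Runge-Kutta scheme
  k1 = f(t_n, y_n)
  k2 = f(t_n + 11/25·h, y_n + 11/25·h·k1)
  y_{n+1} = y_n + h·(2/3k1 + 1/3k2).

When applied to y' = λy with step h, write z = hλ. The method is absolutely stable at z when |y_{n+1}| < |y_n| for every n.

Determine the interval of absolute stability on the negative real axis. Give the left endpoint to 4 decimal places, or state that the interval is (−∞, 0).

(-6.8182, 0).

With y'=λy (z=hλ):
  k1=λy_n ⇒ h·k1=z·y_n;  k2=λ(1+11/25z)y_n ⇒ h·k2=z(1+11/25z)y_n
  y_{n+1}/y_n = 1 + 2/3z + 1/3z(1+11/25z) = 1 + z + 11/75z²
  so R(z) = 1 + z + 11/75z².

Solve |R(x)|<1 on ℝ⁻.
x=-1.66: |R|=0.2558
R=1: x+11/75x²=0 ⇒ x=−75/11=-6.8182; min R=1−1/(4·11/75)=-0.7045>−1
Confirm numerically:
  x=-6.631: |R|=0.81796 <1
  x=-5.313: |R|=0.17290 <1
  x=-4.031: |R|=0.64782 <1
  x=-7.095: |R|=1.28806 >1
  x=-7.040: |R|=1.22903 >1
  x=-6.924: |R|=1.10746 >1
Interval (-6.8182, 0).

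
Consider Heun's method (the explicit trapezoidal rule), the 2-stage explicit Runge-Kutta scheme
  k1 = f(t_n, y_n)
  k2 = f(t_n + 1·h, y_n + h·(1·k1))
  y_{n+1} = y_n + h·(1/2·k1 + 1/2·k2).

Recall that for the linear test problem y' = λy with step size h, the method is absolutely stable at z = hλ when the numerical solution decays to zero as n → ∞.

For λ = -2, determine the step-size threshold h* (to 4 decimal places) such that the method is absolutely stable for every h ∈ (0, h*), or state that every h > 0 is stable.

(-2.0000,0); λ=-2 ⇒ h* = 1.0000.

Test eqn y'=λy, z=hλ:
  order 2, 2-stage ⇒ R(z)=1+z+z^2/2
  (e.g. R(-1.78)=0.80420, |R|=0.80420)

Need |R(x)|<1, x<0.
x=-1.78: |R|=0.8042
|R(-1.78)|=0.8042 |R(-1.54)|=0.6458 |R(-1.36)|=0.5648
Bisect:
  x_lo=-2.4448 |R|=1.5438  x_hi=-0.1708 |R|=0.8438
  mid=-1.30783 |R|=0.54738 →hi
  mid=-1.87633 |R|=0.88397 →hi
  mid=-2.16057 |R|=1.17347 →lo
  mid=-2.01845 |R|=1.01862 →lo
  mid=-1.94739 |R|=0.94877 →hi
  mid=-1.98292 |R|=0.98307 →hi
  mid=-2.00068 |R|=1.00068 →lo
  ...
  [-2.00013,-1.99999] ⇒ x*=-2.0000
Stable set (-2.0000, 0).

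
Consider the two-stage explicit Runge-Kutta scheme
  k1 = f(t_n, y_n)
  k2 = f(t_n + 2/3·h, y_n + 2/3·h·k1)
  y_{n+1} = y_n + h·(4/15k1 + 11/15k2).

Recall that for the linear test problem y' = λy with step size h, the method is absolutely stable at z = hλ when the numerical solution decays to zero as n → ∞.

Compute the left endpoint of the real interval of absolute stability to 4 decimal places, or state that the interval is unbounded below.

On y'=λy, z=hλ:
  k1=λy_n ⇒ h·k1=z·y_n;  k2=λ(1+2/3z)y_n ⇒ h·k2=z(1+2/3z)y_n
  y_{n+1}/y_n = 1 + 4/15z + 11/15z(1+2/3z) = 1 + z + 22/45z²
  so R(z) = 1 + z + 22/45z².

Boundary: |R(x)|=1, x<0.
x=-1.68: |R|=0.6998
R=1: x+22/45x²=0 ⇒ x=−45/22=-2.0455; min R=1−1/(4·22/45)=0.4886>−1
Confirm numerically:
  x=-1.980: |R|=0.93664 <1
  x=-1.757: |R|=0.75222 <1
  x=-1.159: |R|=0.49772 <1
  x=-2.488: |R|=1.53829 >1
  x=-2.313: |R|=1.30254 >1
  x=-2.101: |R|=1.05705 >1
So |R|<1 on (-2.0455, 0).

z* = -2.0455.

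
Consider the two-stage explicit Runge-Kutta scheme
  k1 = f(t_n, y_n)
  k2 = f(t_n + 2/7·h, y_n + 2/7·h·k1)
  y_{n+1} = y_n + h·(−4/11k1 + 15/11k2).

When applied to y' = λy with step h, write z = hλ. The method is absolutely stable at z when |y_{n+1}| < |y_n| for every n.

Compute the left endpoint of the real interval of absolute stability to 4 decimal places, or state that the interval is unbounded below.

Test eqn y'=λy, z=hλ:
  k1=λy_n ⇒ h·k1=z·y_n;  k2=λ(1+2/7z)y_n ⇒ h·k2=z(1+2/7z)y_n
  y_{n+1}/y_n = 1 − 4/11z + 15/11z(1+2/7z) = 1 + z + 30/77z²
  ⇒ R(z) = 1 + z + 30/77z².

Solve |R(x)|<1 on ℝ⁻.
x=-0.4: |R|=0.6623
R=1: x+30/77x²=0 ⇒ x=−77/30=-2.5667; min R=1−1/(4·30/77)=0.3583>−1
Confirm numerically:
  x=-1.221: |R|=0.35985 <1
  x=-1.145: |R|=0.36579 <1
  x=-1.075: |R|=0.37524 <1
  x=-2.955: |R|=1.44709 >1
  x=-2.612: |R|=1.04613 >1
Interval (-2.5667, 0).

left endpoint -2.5667.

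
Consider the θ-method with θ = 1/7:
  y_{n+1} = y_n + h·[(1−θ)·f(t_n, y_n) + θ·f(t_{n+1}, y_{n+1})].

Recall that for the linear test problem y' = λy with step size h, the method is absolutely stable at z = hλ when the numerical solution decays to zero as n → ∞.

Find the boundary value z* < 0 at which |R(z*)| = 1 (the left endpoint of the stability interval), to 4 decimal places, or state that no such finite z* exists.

On y'=λy, z=hλ:
  y_{n+1} = y_n + z·[6/7·y_n + 1/7·y_{n+1}] ⇒ (1 − 1/7z)y_{n+1} = (1 + 6/7z)y_n
  R(z) = (1 + 6/7z)/(1 − 1/7z).

Boundary: |R(x)|=1, x<0.
x=-0.86: |R|=0.2341
R=−1: 1+6/7x = −1+1/7x ⇒ -5/7x=2 ⇒ x=2/(-5/7)=-2.8000
Confirm numerically:
  x=-2.093: |R|=0.61124 <1
  x=-1.366: |R|=0.14296 <1
  x=-1.237: |R|=0.05123 <1
  x=-3.363: |R|=1.27164 >1
  x=-3.068: |R|=1.13309 >1
Interval (-2.8000, 0).

z* = -2.8000.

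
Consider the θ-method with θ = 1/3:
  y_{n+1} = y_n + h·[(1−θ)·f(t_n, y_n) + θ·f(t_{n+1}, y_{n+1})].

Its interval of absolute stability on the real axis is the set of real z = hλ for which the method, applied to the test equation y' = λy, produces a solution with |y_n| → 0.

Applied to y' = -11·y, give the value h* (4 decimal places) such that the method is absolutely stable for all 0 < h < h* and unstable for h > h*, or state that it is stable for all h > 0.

(-6.0000,0); λ=-11 ⇒ h* = (6)/11 = 0.5455.

With y'=λy (z=hλ):
  y_{n+1} = y_n + z·[2/3·y_n + 1/3·y_{n+1}] ⇒ (1 − 1/3z)y_{n+1} = (1 + 2/3z)y_n
  Hence R(z) = (1 + 2/3z)/(1 − 1/3z).

Boundary: |R(x)|=1, x<0.
x=-1.04: |R|=0.2277
R=−1: 1+2/3x = −1+1/3x ⇒ -1/3x=2 ⇒ x=2/(-1/3)=-6.0000
Confirm numerically:
  x=-5.250: |R|=0.90909 <1
  x=-3.707: |R|=0.65812 <1
  x=-3.551: |R|=0.62616 <1
  x=-6.340: |R|=1.03640 >1
  x=-6.228: |R|=1.02471 >1
  x=-6.175: |R|=1.01907 >1
So |R|<1 on (-6.0000, 0).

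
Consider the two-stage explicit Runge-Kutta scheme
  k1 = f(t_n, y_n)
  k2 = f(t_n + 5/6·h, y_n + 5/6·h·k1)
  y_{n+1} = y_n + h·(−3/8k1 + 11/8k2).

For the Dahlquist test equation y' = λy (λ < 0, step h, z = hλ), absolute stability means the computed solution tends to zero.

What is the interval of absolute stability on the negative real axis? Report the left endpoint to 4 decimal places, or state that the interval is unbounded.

(-0.8727, 0).

On y'=λy, z=hλ:
  k1=λy_n ⇒ h·k1=z·y_n;  k2=λ(1+5/6z)y_n ⇒ h·k2=z(1+5/6z)y_n
  y_{n+1}/y_n = 1 − 3/8z + 11/8z(1+5/6z) = 1 + z + 55/48z²
  so R(z) = 1 + z + 55/48z².

Need |R(x)|<1, x<0.
x=-0.42: |R|=0.7821
R=1: x+55/48x²=0 ⇒ x=−48/55=-0.8727; min R=1−1/(4·55/48)=0.7818>−1
Confirm numerically:
  x=-0.744: |R|=0.89026 <1
  x=-0.468: |R|=0.78297 <1
  x=-0.378: |R|=0.78572 <1
  x=-0.353: |R|=0.78978 <1
  x=-1.144: |R|=1.35559 >1
  x=-1.094: |R|=1.27737 >1
  x=-1.022: |R|=1.17480 >1
So |R|<1 on (-0.8727, 0).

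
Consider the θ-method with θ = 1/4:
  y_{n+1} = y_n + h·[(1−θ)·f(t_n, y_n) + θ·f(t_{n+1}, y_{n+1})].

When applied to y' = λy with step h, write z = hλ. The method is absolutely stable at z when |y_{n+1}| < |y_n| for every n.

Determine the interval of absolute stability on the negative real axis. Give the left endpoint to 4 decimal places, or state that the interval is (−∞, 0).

Test eqn y'=λy, z=hλ:
  y_{n+1} = y_n + z·[3/4·y_n + 1/4·y_{n+1}] ⇒ (1 − 1/4z)y_{n+1} = (1 + 3/4z)y_n
  R(z) = (1 + 3/4z)/(1 − 1/4z).

Boundary: |R(x)|=1, x<0.
x=-1.67: |R|=0.1781
R=−1: 1+3/4x = −1+1/4x ⇒ -1/2x=2 ⇒ x=2/(-1/2)=-4.0000
Confirm numerically:
  x=-3.928: |R|=0.98184 <1
  x=-2.459: |R|=0.52284 <1
  x=-1.744: |R|=0.21448 <1
  x=-4.590: |R|=1.13737 >1
  x=-4.292: |R|=1.07043 >1
Stable set (-4.0000, 0).

(-4.0000, 0).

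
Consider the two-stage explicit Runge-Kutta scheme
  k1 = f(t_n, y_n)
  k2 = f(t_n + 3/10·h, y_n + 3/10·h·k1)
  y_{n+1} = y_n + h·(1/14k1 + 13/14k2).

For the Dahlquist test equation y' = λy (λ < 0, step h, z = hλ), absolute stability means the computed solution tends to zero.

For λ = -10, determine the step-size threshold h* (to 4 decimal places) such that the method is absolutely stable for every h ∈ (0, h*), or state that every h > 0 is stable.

(-3.5897,0); λ=-10 ⇒ h* = (140/39)/10 = 0.3590.

With y'=λy (z=hλ):
  k1=λy_n ⇒ h·k1=z·y_n;  k2=λ(1+3/10z)y_n ⇒ h·k2=z(1+3/10z)y_n
  y_{n+1}/y_n = 1 + 1/14z + 13/14z(1+3/10z) = 1 + z + 39/140z²
  R(z) = 1 + z + 39/140z².

Boundary: |R(x)|=1, x<0.
x=-1.63: |R|=0.1101
R=1: x+39/140x²=0 ⇒ x=−140/39=-3.5897; min R=1−1/(4·39/140)=0.1026>−1
Confirm numerically:
  x=-2.929: |R|=0.46088 <1
  x=-2.701: |R|=0.33129 <1
  x=-2.380: |R|=0.19794 <1
  x=-1.596: |R|=0.11358 <1
  x=-4.121: |R|=1.60988 >1
  x=-3.805: |R|=1.22816 >1
Stable set (-3.5897, 0).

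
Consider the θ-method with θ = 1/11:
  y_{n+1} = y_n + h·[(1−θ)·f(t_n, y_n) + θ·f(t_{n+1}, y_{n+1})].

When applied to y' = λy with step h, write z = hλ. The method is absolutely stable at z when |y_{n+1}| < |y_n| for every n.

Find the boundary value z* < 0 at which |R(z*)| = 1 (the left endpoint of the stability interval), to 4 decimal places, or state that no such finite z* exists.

On y'=λy, z=hλ:
  y_{n+1} = y_n + z·[10/11·y_n + 1/11·y_{n+1}] ⇒ (1 − 1/11z)y_{n+1} = (1 + 10/11z)y_n
  Hence R(z) = (1 + 10/11z)/(1 − 1/11z).

Solve |R(x)|<1 on ℝ⁻.
x=-0.74: |R|=0.3066
R=−1: 1+10/11x = −1+1/11x ⇒ -9/11x=2 ⇒ x=2/(-9/11)=-2.4444
Confirm numerically:
  x=-2.090: |R|=0.75630 <1
  x=-1.200: |R|=0.08197 <1
  x=-1.118: |R|=0.01485 <1
  x=-1.002: |R|=0.08165 <1
  x=-3.022: |R|=1.37070 >1
  x=-2.783: |R|=1.22107 >1
  x=-2.652: |R|=1.13683 >1
Stable set (-2.4444, 0).

left endpoint -2.4444.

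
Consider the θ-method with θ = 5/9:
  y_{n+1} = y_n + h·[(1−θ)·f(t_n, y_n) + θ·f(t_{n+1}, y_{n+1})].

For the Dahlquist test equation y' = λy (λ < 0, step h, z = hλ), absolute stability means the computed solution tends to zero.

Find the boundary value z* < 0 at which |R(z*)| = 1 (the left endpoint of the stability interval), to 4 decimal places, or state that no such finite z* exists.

On y'=λy, z=hλ:
  y_{n+1} = y_n + z·[4/9·y_n + 5/9·y_{n+1}] ⇒ (1 − 5/9z)y_{n+1} = (1 + 4/9z)y_n
  so R(z) = (1 + 4/9z)/(1 − 5/9z).

Solve |R(x)|<1 on ℝ⁻.
x=-1.02: |R|=0.3489
x=-2: |R|=0.0526
x=-10: |R|=0.5254
x=-100: |R|=0.7682
θ=5/9≥1/2 ⇒ |1+4/9x|<|1−5/9x| ∀x<0 ⇒ unbounded interval.

(−∞, 0) — no finite endpoint.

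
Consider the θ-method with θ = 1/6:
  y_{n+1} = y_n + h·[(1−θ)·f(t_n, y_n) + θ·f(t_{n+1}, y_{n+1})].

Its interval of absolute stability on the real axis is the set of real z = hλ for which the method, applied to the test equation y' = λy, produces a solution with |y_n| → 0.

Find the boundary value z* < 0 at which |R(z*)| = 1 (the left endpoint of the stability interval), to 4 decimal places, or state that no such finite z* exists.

left endpoint -3.0000.

Test eqn y'=λy, z=hλ:
  y_{n+1} = y_n + z·[5/6·y_n + 1/6·y_{n+1}] ⇒ (1 − 1/6z)y_{n+1} = (1 + 5/6z)y_n
  R(z) = (1 + 5/6z)/(1 − 1/6z).

Need |R(x)|<1, x<0.
x=-1.31: |R|=0.0752
R=−1: 1+5/6x = −1+1/6x ⇒ -2/3x=2 ⇒ x=2/(-2/3)=-3.0000
Confirm numerically:
  x=-2.541: |R|=0.78504 <1
  x=-1.448: |R|=0.16649 <1
  x=-1.435: |R|=0.15804 <1
  x=-1.321: |R|=0.08264 <1
  x=-3.561: |R|=1.23470 >1
  x=-3.311: |R|=1.13361 >1
  x=-3.229: |R|=1.09925 >1
Stable set (-3.0000, 0).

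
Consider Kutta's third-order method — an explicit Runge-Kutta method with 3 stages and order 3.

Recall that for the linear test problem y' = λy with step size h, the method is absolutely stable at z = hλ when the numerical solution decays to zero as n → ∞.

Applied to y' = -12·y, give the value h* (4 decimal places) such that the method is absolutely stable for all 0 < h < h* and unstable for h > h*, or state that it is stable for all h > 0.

(-2.5127,0); λ=-12 ⇒ h* = 0.2094.

Test eqn y'=λy, z=hλ:
  order 3, 3-stage ⇒ R(z)=1+z+z^2/2+z^3/6
  (e.g. R(-1.65)=-0.03744, |R|=0.03744)

Solve |R(x)|<1 on ℝ⁻.
x=-1.65: |R|=0.0374
|R(-2.41)|=0.8389 |R(-1.72)|=0.0889 |R(-0.51)|=0.5979
Bisect:
  x_lo=-3.1311 |R|=2.3454  x_hi=-0.0557 |R|=0.9458
  mid=-1.59343 |R|=0.00179 →hi
  mid=-2.36228 |R|=0.76915 →hi
  mid=-2.74670 |R|=1.42820 →lo
  mid=-2.55449 |R|=1.06996 →lo
  mid=-2.45838 |R|=0.91282 →hi
  mid=-2.50643 |R|=0.98965 →hi
  mid=-2.53046 |R|=1.02937 →lo
  ...
  [-2.51282,-2.51263] ⇒ x*=-2.5127
Stable set (-2.5127, 0).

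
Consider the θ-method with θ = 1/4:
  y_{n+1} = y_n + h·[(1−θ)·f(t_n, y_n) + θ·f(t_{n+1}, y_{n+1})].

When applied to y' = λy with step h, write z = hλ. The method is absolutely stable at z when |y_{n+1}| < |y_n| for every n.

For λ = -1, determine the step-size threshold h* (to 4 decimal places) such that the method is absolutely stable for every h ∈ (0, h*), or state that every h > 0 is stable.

(-4.0000,0); λ=-1 ⇒ h* = (4)/1 = 4.0000.

Set f=λy, z=hλ:
  y_{n+1} = y_n + z·[3/4·y_n + 1/4·y_{n+1}] ⇒ (1 − 1/4z)y_{n+1} = (1 + 3/4z)y_n
  ⇒ R(z) = (1 + 3/4z)/(1 − 1/4z).

Boundary: |R(x)|=1, x<0.
x=-0.8: |R|=0.3333
R=−1: 1+3/4x = −1+1/4x ⇒ -1/2x=2 ⇒ x=2/(-1/2)=-4.0000
Confirm numerically:
  x=-2.987: |R|=0.71003 <1
  x=-2.815: |R|=0.65224 <1
  x=-2.764: |R|=0.63454 <1
  x=-4.600: |R|=1.13953 >1
  x=-4.429: |R|=1.10179 >1
  x=-4.054: |R|=1.01341 >1
So |R|<1 on (-4.0000, 0).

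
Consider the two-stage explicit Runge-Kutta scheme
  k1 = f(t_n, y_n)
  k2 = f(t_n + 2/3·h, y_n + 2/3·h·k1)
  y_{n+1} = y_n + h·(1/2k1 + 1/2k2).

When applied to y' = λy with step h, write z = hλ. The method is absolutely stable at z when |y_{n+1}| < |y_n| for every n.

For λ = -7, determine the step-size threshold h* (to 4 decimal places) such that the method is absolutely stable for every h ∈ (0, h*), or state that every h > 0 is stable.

With y'=λy (z=hλ):
  k1=λy_n ⇒ h·k1=z·y_n;  k2=λ(1+2/3z)y_n ⇒ h·k2=z(1+2/3z)y_n
  y_{n+1}/y_n = 1 + 1/2z + 1/2z(1+2/3z) = 1 + z + 1/3z²
  ⇒ R(z) = 1 + z + 1/3z².

Boundary: |R(x)|=1, x<0.
x=-1.51: |R|=0.2500
R=1: x+1/3x²=0 ⇒ x=−3=-3.0000; min R=1−1/(4·1/3)=0.2500>−1
Confirm numerically:
  x=-2.751: |R|=0.77167 <1
  x=-2.594: |R|=0.64895 <1
  x=-2.481: |R|=0.57079 <1
  x=-1.960: |R|=0.32053 <1
  x=-3.529: |R|=1.62228 >1
  x=-3.293: |R|=1.32162 >1
  x=-3.129: |R|=1.13455 >1
Interval (-3.0000, 0).

(-3.0000,0); λ=-7 ⇒ h* = (3)/7 = 0.4286.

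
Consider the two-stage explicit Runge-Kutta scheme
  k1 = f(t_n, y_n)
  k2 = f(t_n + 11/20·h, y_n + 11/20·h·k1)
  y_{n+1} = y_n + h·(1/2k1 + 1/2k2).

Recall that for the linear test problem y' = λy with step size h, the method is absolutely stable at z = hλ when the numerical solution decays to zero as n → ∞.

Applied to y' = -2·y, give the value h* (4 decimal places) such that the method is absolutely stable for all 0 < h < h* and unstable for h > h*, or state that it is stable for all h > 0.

(-3.6364,0); λ=-2 ⇒ h* = (40/11)/2 = 1.8182.

Test eqn y'=λy, z=hλ:
  k1=λy_n ⇒ h·k1=z·y_n;  k2=λ(1+11/20z)y_n ⇒ h·k2=z(1+11/20z)y_n
  y_{n+1}/y_n = 1 + 1/2z + 1/2z(1+11/20z) = 1 + z + 11/40z²
  ⇒ R(z) = 1 + z + 11/40z².

Need |R(x)|<1, x<0.
x=-0.96: |R|=0.2934
R=1: x+11/40x²=0 ⇒ x=−40/11=-3.6364; min R=1−1/(4·11/40)=0.0909>−1
Confirm numerically:
  x=-3.453: |R|=0.82588 <1
  x=-2.954: |R|=0.44568 <1
  x=-2.817: |R|=0.36526 <1
  x=-1.801: |R|=0.09099 <1
  x=-3.992: |R|=1.39042 >1
  x=-3.801: |R|=1.17209 >1
  x=-3.735: |R|=1.10131 >1
Stable set (-3.6364, 0).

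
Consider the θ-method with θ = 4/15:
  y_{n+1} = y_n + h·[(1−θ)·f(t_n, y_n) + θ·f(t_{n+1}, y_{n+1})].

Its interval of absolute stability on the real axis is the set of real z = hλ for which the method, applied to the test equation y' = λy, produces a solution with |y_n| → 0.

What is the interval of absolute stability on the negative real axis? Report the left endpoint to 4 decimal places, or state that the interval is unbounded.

z∈(-4.2857,0).

On y'=λy, z=hλ:
  y_{n+1} = y_n + z·[11/15·y_n + 4/15·y_{n+1}] ⇒ (1 − 4/15z)y_{n+1} = (1 + 11/15z)y_n
  R(z) = (1 + 11/15z)/(1 − 4/15z).

Solve |R(x)|<1 on ℝ⁻.
x=-1.07: |R|=0.1675
R=−1: 1+11/15x = −1+4/15x ⇒ -7/15x=2 ⇒ x=2/(-7/15)=-4.2857
Confirm numerically:
  x=-3.951: |R|=0.92394 <1
  x=-3.724: |R|=0.86848 <1
  x=-2.101: |R|=0.34656 <1
  x=-4.867: |R|=1.11805 >1
  x=-4.669: |R|=1.07967 >1
  x=-4.595: |R|=1.06486 >1
So |R|<1 on (-4.2857, 0).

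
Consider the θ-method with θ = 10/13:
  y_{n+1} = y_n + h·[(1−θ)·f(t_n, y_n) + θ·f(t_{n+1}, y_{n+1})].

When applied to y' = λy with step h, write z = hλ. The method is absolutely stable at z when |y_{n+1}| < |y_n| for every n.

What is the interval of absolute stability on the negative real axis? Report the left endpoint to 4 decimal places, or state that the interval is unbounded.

(−∞, 0) — no finite endpoint.

With y'=λy (z=hλ):
  y_{n+1} = y_n + z·[3/13·y_n + 10/13·y_{n+1}] ⇒ (1 − 10/13z)y_{n+1} = (1 + 3/13z)y_n
  so R(z) = (1 + 3/13z)/(1 − 10/13z).

Need |R(x)|<1, x<0.
x=-1.08: |R|=0.4101
x=-2: |R|=0.2121
x=-10: |R|=0.1504
x=-100: |R|=0.2833
θ=10/13≥1/2 ⇒ |1+3/13x|<|1−10/13x| ∀x<0 ⇒ unbounded interval.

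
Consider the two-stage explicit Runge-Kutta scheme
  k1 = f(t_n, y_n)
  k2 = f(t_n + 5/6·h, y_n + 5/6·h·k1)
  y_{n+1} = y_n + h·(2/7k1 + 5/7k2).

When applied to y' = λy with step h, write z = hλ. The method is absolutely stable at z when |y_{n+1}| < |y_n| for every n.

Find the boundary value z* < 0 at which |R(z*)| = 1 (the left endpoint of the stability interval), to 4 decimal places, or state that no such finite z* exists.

Test eqn y'=λy, z=hλ:
  k1=λy_n ⇒ h·k1=z·y_n;  k2=λ(1+5/6z)y_n ⇒ h·k2=z(1+5/6z)y_n
  y_{n+1}/y_n = 1 + 2/7z + 5/7z(1+5/6z) = 1 + z + 25/42z²
  so R(z) = 1 + z + 25/42z².

Find x<0 with |R(x)|<1.
x=-0.65: |R|=0.6015
R=1: x+25/42x²=0 ⇒ x=−42/25=-1.6800; min R=1−1/(4·25/42)=0.5800>−1
Confirm numerically:
  x=-1.649: |R|=0.96957 <1
  x=-1.059: |R|=0.60855 <1
  x=-0.832: |R|=0.58004 <1
  x=-2.206: |R|=1.69069 >1
  x=-1.862: |R|=1.20172 >1
Interval (-1.6800, 0).

left endpoint -1.6800.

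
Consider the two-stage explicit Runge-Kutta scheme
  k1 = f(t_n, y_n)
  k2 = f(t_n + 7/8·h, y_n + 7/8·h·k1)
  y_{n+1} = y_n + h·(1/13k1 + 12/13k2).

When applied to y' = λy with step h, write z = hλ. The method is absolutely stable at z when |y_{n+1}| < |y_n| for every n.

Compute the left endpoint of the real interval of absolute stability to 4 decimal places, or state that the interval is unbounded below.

z* = -1.2381.

Set f=λy, z=hλ:
  k1=λy_n ⇒ h·k1=z·y_n;  k2=λ(1+7/8z)y_n ⇒ h·k2=z(1+7/8z)y_n
  y_{n+1}/y_n = 1 + 1/13z + 12/13z(1+7/8z) = 1 + z + 21/26z²
  ⇒ R(z) = 1 + z + 21/26z².

Solve |R(x)|<1 on ℝ⁻.
x=-1.35: |R|=1.1220
R=1: x+21/26x²=0 ⇒ x=−26/21=-1.2381; min R=1−1/(4·21/26)=0.6905>−1
Confirm numerically:
  x=-1.156: |R|=0.92335 <1
  x=-0.943: |R|=0.77524 <1
  x=-0.925: |R|=0.76608 <1
  x=-0.619: |R|=0.69048 <1
  x=-1.833: |R|=1.88076 >1
  x=-1.631: |R|=1.51759 >1
Stable set (-1.2381, 0).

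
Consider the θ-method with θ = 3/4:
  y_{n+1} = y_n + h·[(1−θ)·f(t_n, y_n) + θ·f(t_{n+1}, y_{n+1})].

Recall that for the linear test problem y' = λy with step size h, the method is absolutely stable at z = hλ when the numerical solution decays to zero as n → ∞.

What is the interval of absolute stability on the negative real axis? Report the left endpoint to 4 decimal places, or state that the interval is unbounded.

Set f=λy, z=hλ:
  y_{n+1} = y_n + z·[1/4·y_n + 3/4·y_{n+1}] ⇒ (1 − 3/4z)y_{n+1} = (1 + 1/4z)y_n
  ⇒ R(z) = (1 + 1/4z)/(1 − 3/4z).

Boundary: |R(x)|=1, x<0.
x=-1.53: |R|=0.2875
x=-2: |R|=0.2000
x=-10: |R|=0.1765
x=-100: |R|=0.3158
θ=3/4≥1/2 ⇒ |1+1/4x|<|1−3/4x| ∀x<0 ⇒ unbounded interval.

(−∞, 0) — no finite endpoint.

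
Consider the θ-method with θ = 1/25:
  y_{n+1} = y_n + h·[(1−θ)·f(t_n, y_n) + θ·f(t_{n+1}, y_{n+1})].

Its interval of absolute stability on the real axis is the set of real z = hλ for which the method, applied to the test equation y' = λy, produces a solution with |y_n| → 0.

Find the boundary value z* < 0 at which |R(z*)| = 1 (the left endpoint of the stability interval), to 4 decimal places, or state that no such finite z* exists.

z* = -2.1739.

With y'=λy (z=hλ):
  y_{n+1} = y_n + z·[24/25·y_n + 1/25·y_{n+1}] ⇒ (1 − 1/25z)y_{n+1} = (1 + 24/25z)y_n
  ⇒ R(z) = (1 + 24/25z)/(1 − 1/25z).

Solve |R(x)|<1 on ℝ⁻.
x=-1.3: |R|=0.2357
R=−1: 1+24/25x = −1+1/25x ⇒ -23/25x=2 ⇒ x=2/(-23/25)=-2.1739
Confirm numerically:
  x=-1.948: |R|=0.80718 <1
  x=-1.638: |R|=0.53728 <1
  x=-1.620: |R|=0.52141 <1
  x=-1.386: |R|=0.31320 <1
  x=-2.755: |R|=1.48153 >1
  x=-2.682: |R|=1.42215 >1
  x=-2.221: |R|=1.03979 >1
Interval (-2.1739, 0).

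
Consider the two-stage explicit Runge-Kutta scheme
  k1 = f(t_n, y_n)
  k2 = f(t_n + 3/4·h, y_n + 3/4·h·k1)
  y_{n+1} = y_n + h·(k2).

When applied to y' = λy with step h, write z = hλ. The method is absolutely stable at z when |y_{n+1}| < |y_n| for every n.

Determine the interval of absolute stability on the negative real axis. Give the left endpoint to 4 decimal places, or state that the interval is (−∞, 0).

Set f=λy, z=hλ:
  k1=λy_n ⇒ h·k1=z·y_n;  k2=λ(1+3/4z)y_n ⇒ h·k2=z(1+3/4z)y_n
  y_{n+1}/y_n = 1 + z(1+3/4z) = 1 + z + 3/4z²
  R(z) = 1 + z + 3/4z².

Need |R(x)|<1, x<0.
x=-1.17: |R|=0.8567
R=1: x+3/4x²=0 ⇒ x=−4/3=-1.3333; min R=1−1/(4·3/4)=0.6667>−1
Confirm numerically:
  x=-1.284: |R|=0.95249 <1
  x=-1.184: |R|=0.86739 <1
  x=-1.182: |R|=0.86584 <1
  x=-0.985: |R|=0.74267 <1
  x=-1.523: |R|=1.21665 >1
  x=-1.517: |R|=1.20897 >1
Interval (-1.3333, 0).

z∈(-1.3333,0).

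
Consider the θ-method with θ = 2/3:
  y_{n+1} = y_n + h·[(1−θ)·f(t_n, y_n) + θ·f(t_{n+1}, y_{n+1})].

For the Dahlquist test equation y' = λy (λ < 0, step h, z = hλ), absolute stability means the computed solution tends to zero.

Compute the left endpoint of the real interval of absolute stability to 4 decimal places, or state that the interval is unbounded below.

Set f=λy, z=hλ:
  y_{n+1} = y_n + z·[1/3·y_n + 2/3·y_{n+1}] ⇒ (1 − 2/3z)y_{n+1} = (1 + 1/3z)y_n
  so R(z) = (1 + 1/3z)/(1 − 2/3z).

Find x<0 with |R(x)|<1.
x=-1.24: |R|=0.3212
x=-2: |R|=0.1429
x=-10: |R|=0.3043
x=-100: |R|=0.4778
θ=2/3≥1/2 ⇒ |1+1/3x|<|1−2/3x| ∀x<0 ⇒ interval (−∞,0).

interval (−∞, 0).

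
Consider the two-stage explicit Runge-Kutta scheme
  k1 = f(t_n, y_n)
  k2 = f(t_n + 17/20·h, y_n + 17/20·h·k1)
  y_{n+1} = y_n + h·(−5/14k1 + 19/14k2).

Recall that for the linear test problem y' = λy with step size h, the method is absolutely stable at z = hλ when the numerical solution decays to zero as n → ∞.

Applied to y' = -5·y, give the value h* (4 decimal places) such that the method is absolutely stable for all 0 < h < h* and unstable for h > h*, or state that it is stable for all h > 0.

(-0.8669,0); λ=-5 ⇒ h* = (280/323)/5 = 0.1734.

On y'=λy, z=hλ:
  k1=λy_n ⇒ h·k1=z·y_n;  k2=λ(1+17/20z)y_n ⇒ h·k2=z(1+17/20z)y_n
  y_{n+1}/y_n = 1 − 5/14z + 19/14z(1+17/20z) = 1 + z + 323/280z²
  Hence R(z) = 1 + z + 323/280z².

Find x<0 with |R(x)|<1.
x=-1.15: |R|=1.3756
R=1: x+323/280x²=0 ⇒ x=−280/323=-0.8669; min R=1−1/(4·323/280)=0.7833>−1
Confirm numerically:
  x=-0.786: |R|=0.92667 <1
  x=-0.579: |R|=0.80772 <1
  x=-0.562: |R|=0.80235 <1
  x=-1.232: |R|=1.51892 >1
  x=-0.992: |R|=1.14319 >1
  x=-0.919: |R|=1.05526 >1
Interval (-0.8669, 0).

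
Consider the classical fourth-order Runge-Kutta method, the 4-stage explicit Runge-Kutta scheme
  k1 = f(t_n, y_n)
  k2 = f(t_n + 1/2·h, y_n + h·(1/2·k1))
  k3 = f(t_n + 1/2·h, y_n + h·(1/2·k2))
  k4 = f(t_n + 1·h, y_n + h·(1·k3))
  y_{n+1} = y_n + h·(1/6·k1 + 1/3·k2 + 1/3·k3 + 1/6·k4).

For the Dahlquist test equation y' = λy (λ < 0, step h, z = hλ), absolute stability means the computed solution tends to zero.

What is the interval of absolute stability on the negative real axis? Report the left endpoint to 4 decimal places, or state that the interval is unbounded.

With y'=λy (z=hλ):
  order 4, 4-stage ⇒ R(z)=1+z+z^2/2+z^3/6+z^4/24
  (e.g. R(-1.03)=0.36523, |R|=0.36523)

Solve |R(x)|<1 on ℝ⁻.
x=-1.03: |R|=0.3652
|R(-0.97)|=0.3852 |R(-0.86)|=0.4266 |R(-0.79)|=0.4561
Bisect:
  x_lo=-3.3021 |R|=2.1028  x_hi=-0.1242 |R|=0.8832
  mid=-1.71315 |R|=0.27521 →hi
  mid=-2.50763 |R|=0.65595 →hi
  mid=-2.90487 |R|=1.19576 →lo
  mid=-2.70625 |R|=0.88722 →hi
  mid=-2.80556 |R|=1.03098 →lo
  mid=-2.75590 |R|=0.95658 →hi
  mid=-2.78073 |R|=0.99314 →hi
  ...
  [-2.78538,-2.78519] ⇒ x*=-2.7853
Stable set (-2.7853, 0).

z∈(-2.7853,0).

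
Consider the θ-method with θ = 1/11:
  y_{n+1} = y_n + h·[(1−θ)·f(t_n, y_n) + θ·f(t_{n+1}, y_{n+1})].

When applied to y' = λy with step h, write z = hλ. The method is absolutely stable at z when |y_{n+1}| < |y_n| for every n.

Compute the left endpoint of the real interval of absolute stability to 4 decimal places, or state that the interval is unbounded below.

left endpoint -2.4444.

Test eqn y'=λy, z=hλ:
  y_{n+1} = y_n + z·[10/11·y_n + 1/11·y_{n+1}] ⇒ (1 − 1/11z)y_{n+1} = (1 + 10/11z)y_n
  R(z) = (1 + 10/11z)/(1 − 1/11z).

Need |R(x)|<1, x<0.
x=-1.66: |R|=0.4423
R=−1: 1+10/11x = −1+1/11x ⇒ -9/11x=2 ⇒ x=2/(-9/11)=-2.4444
Confirm numerically:
  x=-1.893: |R|=0.61506 <1
  x=-1.518: |R|=0.33392 <1
  x=-1.315: |R|=0.17458 <1
  x=-1.121: |R|=0.01733 <1
  x=-2.557: |R|=1.07472 >1
  x=-2.542: |R|=1.06484 >1
  x=-2.476: |R|=1.02107 >1
Stable set (-2.4444, 0).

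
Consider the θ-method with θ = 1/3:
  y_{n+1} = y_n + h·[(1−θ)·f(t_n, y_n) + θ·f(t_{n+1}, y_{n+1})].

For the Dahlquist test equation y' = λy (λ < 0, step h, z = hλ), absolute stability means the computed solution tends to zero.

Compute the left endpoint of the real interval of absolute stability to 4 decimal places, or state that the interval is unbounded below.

z* = -6.0000.

With y'=λy (z=hλ):
  y_{n+1} = y_n + z·[2/3·y_n + 1/3·y_{n+1}] ⇒ (1 − 1/3z)y_{n+1} = (1 + 2/3z)y_n
  ⇒ R(z) = (1 + 2/3z)/(1 − 1/3z).

Boundary: |R(x)|=1, x<0.
x=-1.64: |R|=0.0603
R=−1: 1+2/3x = −1+1/3x ⇒ -1/3x=2 ⇒ x=2/(-1/3)=-6.0000
Confirm numerically:
  x=-5.375: |R|=0.92537 <1
  x=-4.824: |R|=0.84969 <1
  x=-3.232: |R|=0.55584 <1
  x=-2.843: |R|=0.45970 <1
  x=-6.459: |R|=1.04853 >1
  x=-6.197: |R|=1.02142 >1
Stable set (-6.0000, 0).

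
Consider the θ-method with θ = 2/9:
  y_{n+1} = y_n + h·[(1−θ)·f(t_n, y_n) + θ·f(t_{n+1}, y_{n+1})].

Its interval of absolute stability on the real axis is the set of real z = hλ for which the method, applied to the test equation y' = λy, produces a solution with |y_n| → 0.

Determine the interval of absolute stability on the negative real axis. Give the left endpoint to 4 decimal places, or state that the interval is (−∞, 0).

With y'=λy (z=hλ):
  y_{n+1} = y_n + z·[7/9·y_n + 2/9·y_{n+1}] ⇒ (1 − 2/9z)y_{n+1} = (1 + 7/9z)y_n
  R(z) = (1 + 7/9z)/(1 − 2/9z).

Need |R(x)|<1, x<0.
x=-0.61: |R|=0.4628
R=−1: 1+7/9x = −1+2/9x ⇒ -5/9x=2 ⇒ x=2/(-5/9)=-3.6000
Confirm numerically:
  x=-3.461: |R|=0.95635 <1
  x=-2.855: |R|=0.74677 <1
  x=-2.254: |R|=0.50178 <1
  x=-3.912: |R|=1.09272 >1
  x=-3.666: |R|=1.02021 >1
So |R|<1 on (-3.6000, 0).

(-3.6000, 0).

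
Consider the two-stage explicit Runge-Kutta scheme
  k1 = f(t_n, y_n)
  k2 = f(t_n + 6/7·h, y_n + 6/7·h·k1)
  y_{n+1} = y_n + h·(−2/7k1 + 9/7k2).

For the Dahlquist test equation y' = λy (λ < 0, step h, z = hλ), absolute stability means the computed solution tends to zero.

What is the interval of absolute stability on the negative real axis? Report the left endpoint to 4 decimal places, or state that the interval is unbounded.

z∈(-0.9074,0).

Test eqn y'=λy, z=hλ:
  k1=λy_n ⇒ h·k1=z·y_n;  k2=λ(1+6/7z)y_n ⇒ h·k2=z(1+6/7z)y_n
  y_{n+1}/y_n = 1 − 2/7z + 9/7z(1+6/7z) = 1 + z + 54/49z²
  ⇒ R(z) = 1 + z + 54/49z².

Solve |R(x)|<1 on ℝ⁻.
x=-1.36: |R|=1.6783
R=1: x+54/49x²=0 ⇒ x=−49/54=-0.9074; min R=1−1/(4·54/49)=0.7731>−1
Confirm numerically:
  x=-0.766: |R|=0.88063 <1
  x=-0.729: |R|=0.85667 <1
  x=-0.375: |R|=0.77997 <1
  x=-0.364: |R|=0.78202 <1
  x=-1.266: |R|=1.50030 >1
  x=-1.055: |R|=1.17160 >1
  x=-0.934: |R|=1.02737 >1
Stable set (-0.9074, 0).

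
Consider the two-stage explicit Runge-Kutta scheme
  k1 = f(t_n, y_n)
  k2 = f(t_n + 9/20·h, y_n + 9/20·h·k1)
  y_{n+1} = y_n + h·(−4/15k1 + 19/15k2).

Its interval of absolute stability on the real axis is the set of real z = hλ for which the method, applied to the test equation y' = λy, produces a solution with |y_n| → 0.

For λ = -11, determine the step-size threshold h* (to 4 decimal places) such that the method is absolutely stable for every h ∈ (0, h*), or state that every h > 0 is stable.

(-1.7544,0); λ=-11 ⇒ h* = (100/57)/11 = 0.1595.

With y'=λy (z=hλ):
  k1=λy_n ⇒ h·k1=z·y_n;  k2=λ(1+9/20z)y_n ⇒ h·k2=z(1+9/20z)y_n
  y_{n+1}/y_n = 1 − 4/15z + 19/15z(1+9/20z) = 1 + z + 57/100z²
  R(z) = 1 + z + 57/100z².

Find x<0 with |R(x)|<1.
x=-0.88: |R|=0.5614
R=1: x+57/100x²=0 ⇒ x=−100/57=-1.7544; min R=1−1/(4·57/100)=0.5614>−1
Confirm numerically:
  x=-1.558: |R|=0.82560 <1
  x=-1.521: |R|=0.79766 <1
  x=-1.113: |R|=0.59310 <1
  x=-0.927: |R|=0.56282 <1
  x=-2.059: |R|=1.35750 >1
  x=-2.026: |R|=1.31367 >1
  x=-1.866: |R|=1.11871 >1
So |R|<1 on (-1.7544, 0).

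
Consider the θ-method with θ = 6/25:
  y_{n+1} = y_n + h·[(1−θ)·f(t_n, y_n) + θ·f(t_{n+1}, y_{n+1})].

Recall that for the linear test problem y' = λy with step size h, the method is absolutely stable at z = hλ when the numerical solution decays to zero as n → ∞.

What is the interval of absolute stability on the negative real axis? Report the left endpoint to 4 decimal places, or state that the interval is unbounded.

Set f=λy, z=hλ:
  y_{n+1} = y_n + z·[19/25·y_n + 6/25·y_{n+1}] ⇒ (1 − 6/25z)y_{n+1} = (1 + 19/25z)y_n
  Hence R(z) = (1 + 19/25z)/(1 − 6/25z).

Solve |R(x)|<1 on ℝ⁻.
x=-1.49: |R|=0.0975
R=−1: 1+19/25x = −1+6/25x ⇒ -13/25x=2 ⇒ x=2/(-13/25)=-3.8462
Confirm numerically:
  x=-3.485: |R|=0.89773 <1
  x=-3.096: |R|=0.77621 <1
  x=-2.388: |R|=0.51800 <1
  x=-4.267: |R|=1.10812 >1
  x=-4.202: |R|=1.09213 >1
Interval (-3.8462, 0).

(-3.8462, 0).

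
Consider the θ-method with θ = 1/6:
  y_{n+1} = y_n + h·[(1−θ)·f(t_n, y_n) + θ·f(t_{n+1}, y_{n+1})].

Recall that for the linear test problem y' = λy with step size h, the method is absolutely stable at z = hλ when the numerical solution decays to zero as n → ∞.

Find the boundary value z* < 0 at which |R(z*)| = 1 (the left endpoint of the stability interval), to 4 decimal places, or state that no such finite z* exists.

Set f=λy, z=hλ:
  y_{n+1} = y_n + z·[5/6·y_n + 1/6·y_{n+1}] ⇒ (1 − 1/6z)y_{n+1} = (1 + 5/6z)y_n
  Hence R(z) = (1 + 5/6z)/(1 − 1/6z).

Find x<0 with |R(x)|<1.
x=-1.26: |R|=0.0413
R=−1: 1+5/6x = −1+1/6x ⇒ -2/3x=2 ⇒ x=2/(-2/3)=-3.0000
Confirm numerically:
  x=-2.557: |R|=0.79292 <1
  x=-1.952: |R|=0.47284 <1
  x=-1.823: |R|=0.39818 <1
  x=-3.365: |R|=1.15590 >1
  x=-3.338: |R|=1.14478 >1
  x=-3.214: |R|=1.09290 >1
Stable set (-3.0000, 0).

left endpoint -3.0000.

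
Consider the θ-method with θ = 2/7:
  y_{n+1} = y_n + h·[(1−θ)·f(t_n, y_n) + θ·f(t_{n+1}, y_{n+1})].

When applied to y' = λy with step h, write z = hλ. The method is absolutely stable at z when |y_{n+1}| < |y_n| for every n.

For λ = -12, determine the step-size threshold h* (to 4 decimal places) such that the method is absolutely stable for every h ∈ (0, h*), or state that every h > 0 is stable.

(-4.6667,0); λ=-12 ⇒ h* = (14/3)/12 = 0.3889.

Test eqn y'=λy, z=hλ:
  y_{n+1} = y_n + z·[5/7·y_n + 2/7·y_{n+1}] ⇒ (1 − 2/7z)y_{n+1} = (1 + 5/7z)y_n
  so R(z) = (1 + 5/7z)/(1 − 2/7z).

Solve |R(x)|<1 on ℝ⁻.
x=-0.38: |R|=0.6572
R=−1: 1+5/7x = −1+2/7x ⇒ -3/7x=2 ⇒ x=2/(-3/7)=-4.6667
Confirm numerically:
  x=-3.818: |R|=0.82605 <1
  x=-2.236: |R|=0.36437 <1
  x=-1.882: |R|=0.22389 <1
  x=-5.213: |R|=1.09405 >1
  x=-5.210: |R|=1.09357 >1
  x=-4.758: |R|=1.01659 >1
Interval (-4.6667, 0).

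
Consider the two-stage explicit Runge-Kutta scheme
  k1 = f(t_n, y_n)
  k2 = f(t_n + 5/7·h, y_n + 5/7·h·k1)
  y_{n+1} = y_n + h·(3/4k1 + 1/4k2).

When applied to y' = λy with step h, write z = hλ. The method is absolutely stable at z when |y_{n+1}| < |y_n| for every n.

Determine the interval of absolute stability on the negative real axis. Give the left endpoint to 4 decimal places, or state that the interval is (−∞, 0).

(-5.6000, 0).

On y'=λy, z=hλ:
  k1=λy_n ⇒ h·k1=z·y_n;  k2=λ(1+5/7z)y_n ⇒ h·k2=z(1+5/7z)y_n
  y_{n+1}/y_n = 1 + 3/4z + 1/4z(1+5/7z) = 1 + z + 5/28z²
  R(z) = 1 + z + 5/28z².

Need |R(x)|<1, x<0.
x=-0.8: |R|=0.3143
R=1: x+5/28x²=0 ⇒ x=−28/5=-5.6000; min R=1−1/(4·5/28)=-0.4000>−1
Confirm numerically:
  x=-2.496: |R|=0.38350 <1
  x=-2.433: |R|=0.37595 <1
  x=-2.348: |R|=0.36352 <1
  x=-5.759: |R|=1.16351 >1
  x=-5.674: |R|=1.07498 >1
Stable set (-5.6000, 0).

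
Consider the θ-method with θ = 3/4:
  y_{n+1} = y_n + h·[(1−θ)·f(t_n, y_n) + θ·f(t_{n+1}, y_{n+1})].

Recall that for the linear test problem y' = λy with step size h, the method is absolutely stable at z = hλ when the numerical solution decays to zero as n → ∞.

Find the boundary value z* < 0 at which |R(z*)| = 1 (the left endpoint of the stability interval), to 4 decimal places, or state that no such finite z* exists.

Set f=λy, z=hλ:
  y_{n+1} = y_n + z·[1/4·y_n + 3/4·y_{n+1}] ⇒ (1 − 3/4z)y_{n+1} = (1 + 1/4z)y_n
  R(z) = (1 + 1/4z)/(1 − 3/4z).

Find x<0 with |R(x)|<1.
x=-1.73: |R|=0.2470
x=-2: |R|=0.2000
x=-10: |R|=0.1765
x=-100: |R|=0.3158
θ=3/4≥1/2 ⇒ |1+1/4x|<|1−3/4x| ∀x<0 ⇒ unbounded interval.

interval (−∞, 0).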